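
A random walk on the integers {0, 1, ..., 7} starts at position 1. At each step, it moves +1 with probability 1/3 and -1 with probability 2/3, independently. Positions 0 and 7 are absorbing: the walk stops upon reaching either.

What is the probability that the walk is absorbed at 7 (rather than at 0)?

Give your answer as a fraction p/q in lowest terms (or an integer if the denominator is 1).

Biased walk: p = 1/3, q = 2/3, r = q/p = 2
Gambler's ruin: P(hit 7 before 0 | start at 1) = (1 - r^a)/(1 - r^N)
r^1 = 2; r^7 = 128
P = (1 - 2) / (1 - 128) = -1 / -127 = 1/127

Answer: 1/127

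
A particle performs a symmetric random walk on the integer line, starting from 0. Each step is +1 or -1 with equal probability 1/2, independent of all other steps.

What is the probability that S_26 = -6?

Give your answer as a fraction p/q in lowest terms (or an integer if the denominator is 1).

Answer: 5311735/67108864

Derivation:
To reach position -6 after 26 steps: need 10 steps of +1 and 16 of -1.
Favorable paths: C(26,10) = 5311735
Total paths: 2^26 = 67108864
P = 5311735/67108864 = 5311735/67108864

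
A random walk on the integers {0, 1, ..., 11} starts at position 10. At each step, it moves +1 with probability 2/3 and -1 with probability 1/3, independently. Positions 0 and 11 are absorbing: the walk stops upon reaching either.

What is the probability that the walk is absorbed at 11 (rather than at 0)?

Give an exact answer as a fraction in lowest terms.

Biased walk: p = 2/3, q = 1/3, r = q/p = 1/2
Gambler's ruin: P(hit 11 before 0 | start at 10) = (1 - r^a)/(1 - r^N)
r^10 = 1/1024; r^11 = 1/2048
P = (1 - 1/1024) / (1 - 1/2048) = 1023/1024 / 2047/2048 = 2046/2047

Answer: 2046/2047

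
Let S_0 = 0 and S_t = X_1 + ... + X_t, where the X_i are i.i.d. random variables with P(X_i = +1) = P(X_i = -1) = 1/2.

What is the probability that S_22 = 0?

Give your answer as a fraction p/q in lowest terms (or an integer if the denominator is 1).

Answer: 88179/524288

Derivation:
To return to 0 after 22 steps: need exactly 11 steps of +1 and 11 of -1.
Favorable paths: C(22,11) = 705432
Total paths: 2^22 = 4194304
P = 705432/4194304 = 88179/524288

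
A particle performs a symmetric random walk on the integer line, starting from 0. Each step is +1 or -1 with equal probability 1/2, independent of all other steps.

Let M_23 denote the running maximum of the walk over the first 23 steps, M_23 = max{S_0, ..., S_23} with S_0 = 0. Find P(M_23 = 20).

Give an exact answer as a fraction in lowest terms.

Let M_23 = max(S_0,...,S_23). Use the reflection principle: for j ≥ 1, #{paths with M_23 ≥ j} = #{S_23 ≥ j} + #{S_23 ≥ j+1}.
By reflection, #{M_23 ≥ 20} = #{S_23 ≥ 20} + #{S_23 ≥ 21} = 24 + 24 = 48.
#{M_23 ≥ 21} = #{S_23 ≥ 21} + #{S_23 ≥ 22} = 24 + 1 = 25.
#{M_23 = 20} = 48 - 25 = 23.
P(M_23 = 20) = 23/8388608 = 23/8388608

Answer: 23/8388608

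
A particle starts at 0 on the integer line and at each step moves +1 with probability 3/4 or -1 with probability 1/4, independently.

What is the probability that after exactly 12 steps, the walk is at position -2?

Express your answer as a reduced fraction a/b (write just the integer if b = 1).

Answer: 24057/2097152

Derivation:
To reach position -2 after 12 steps: need 5 steps of +1 and 7 steps of -1.
Number of such sequences: C(12,5) = 792
Each has probability (3/4)^5 · (1/4)^7 = 243/16777216
P = 792 · 243/16777216 = 24057/2097152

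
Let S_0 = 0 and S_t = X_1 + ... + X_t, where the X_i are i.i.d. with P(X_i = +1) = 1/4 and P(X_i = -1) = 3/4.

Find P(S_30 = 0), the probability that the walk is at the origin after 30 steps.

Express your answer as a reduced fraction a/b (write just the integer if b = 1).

Answer: 139110429284415/72057594037927936

Derivation:
To be at 0 after 30 steps: need exactly 15 steps of +1 and 15 of -1.
Number of such sequences: C(30,15) = 155117520
Each has probability (1/4)^15 · (3/4)^15 = 14348907/1152921504606846976
P = 155117520 · 14348907/1152921504606846976 = 139110429284415/72057594037927936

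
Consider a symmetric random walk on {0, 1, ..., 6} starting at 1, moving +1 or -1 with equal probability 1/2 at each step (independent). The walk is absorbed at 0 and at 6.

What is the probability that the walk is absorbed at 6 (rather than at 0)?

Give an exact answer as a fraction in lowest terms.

Symmetric walk (p = 1/2): the harmonic-function argument gives P(hit 6 before 0 | start at 1) = a/N.
P = 1/6 = 1/6

Answer: 1/6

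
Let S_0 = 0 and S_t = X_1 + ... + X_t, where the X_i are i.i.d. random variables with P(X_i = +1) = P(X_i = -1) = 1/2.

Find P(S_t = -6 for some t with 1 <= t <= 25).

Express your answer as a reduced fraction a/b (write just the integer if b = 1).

Count via complement. Let g(t,s) = #length-t paths at position s with S_1..S_t all ≠ -6.
g(t,s) = g(t-1,s-1) + g(t-1,s+1) for s ≠ -6; g(t,-6) = 0.
t=0: g(0,0)=1
t=1: g(1,-1)=1 g(1,1)=1
t=2: g(2,-2)=1 g(2,0)=2 g(2,2)=1
t=3: g(3,-3)=1 g(3,-1)=3 g(3,1)=3 g(3,3)=1
t=4: g(4,-4)=1 g(4,-2)=4 g(4,0)=6 g(4,2)=4 g(4,4)=1
t=5: g(5,-5)=1 g(5,-3)=5 g(5,-1)=10 g(5,1)=10 g(5,3)=5 g(5,5)=1
t=6: g(6,-4)=6 g(6,-2)=15 g(6,0)=20 g(6,2)=15 g(6,4)=6 g(6,6)=1
t=7: g(7,-5)=6 g(7,-3)=21 g(7,-1)=35 g(7,1)=35 g(7,3)=21 g(7,5)=7 g(7,7)=1
t=8: g(8,-4)=27 g(8,-2)=56 g(8,0)=70 g(8,2)=56 g(8,4)=28 g(8,6)=8 g(8,8)=1
t=9: g(9,-5)=27 g(9,-3)=83 g(9,-1)=126 g(9,1)=126 g(9,3)=84 g(9,5)=36 g(9,7)=9 g(9,9)=1
t=10: g(10,-4)=110 g(10,-2)=209 g(10,0)=252 g(10,2)=210 g(10,4)=120 g(10,6)=45 g(10,8)=10 g(10,10)=1
t=11: g(11,-5)=110 g(11,-3)=319 g(11,-1)=461 g(11,1)=462 g(11,3)=330 g(11,5)=165 g(11,7)=55 g(11,9)=11 g(11,11)=1
t=12: g(12,-4)=429 g(12,-2)=780 g(12,0)=923 g(12,2)=792 g(12,4)=495 g(12,6)=220 g(12,8)=66 g(12,10)=12 g(12,12)=1
t=13: g(13,-5)=429 g(13,-3)=1209 g(13,-1)=1703 g(13,1)=1715 g(13,3)=1287 g(13,5)=715 g(13,7)=286 g(13,9)=78 g(13,11)=13 g(13,13)=1
t=14: g(14,-4)=1638 g(14,-2)=2912 g(14,0)=3418 g(14,2)=3002 g(14,4)=2002 g(14,6)=1001 g(14,8)=364 g(14,10)=91 g(14,12)=14 g(14,14)=1
t=15: g(15,-5)=1638 g(15,-3)=4550 g(15,-1)=6330 g(15,1)=6420 g(15,3)=5004 g(15,5)=3003 g(15,7)=1365 g(15,9)=455 g(15,11)=105 g(15,13)=15 g(15,15)=1
t=16: g(16,-4)=6188 g(16,-2)=10880 g(16,0)=12750 g(16,2)=11424 g(16,4)=8007 g(16,6)=4368 g(16,8)=1820 g(16,10)=560 g(16,12)=120 g(16,14)=16 g(16,16)=1
t=17: g(17,-5)=6188 g(17,-3)=17068 g(17,-1)=23630 g(17,1)=24174 g(17,3)=19431 g(17,5)=12375 g(17,7)=6188 g(17,9)=2380 g(17,11)=680 g(17,13)=136 g(17,15)=17 g(17,17)=1
t=18: g(18,-4)=23256 g(18,-2)=40698 g(18,0)=47804 g(18,2)=43605 g(18,4)=31806 g(18,6)=18563 g(18,8)=8568 g(18,10)=3060 g(18,12)=816 g(18,14)=153 g(18,16)=18 g(18,18)=1
t=19: g(19,-5)=23256 g(19,-3)=63954 g(19,-1)=88502 g(19,1)=91409 g(19,3)=75411 g(19,5)=50369 g(19,7)=27131 g(19,9)=11628 g(19,11)=3876 g(19,13)=969 g(19,15)=171 g(19,17)=19 g(19,19)=1
t=20: g(20,-4)=87210 g(20,-2)=152456 g(20,0)=179911 g(20,2)=166820 g(20,4)=125780 g(20,6)=77500 g(20,8)=38759 g(20,10)=15504 g(20,12)=4845 g(20,14)=1140 g(20,16)=190 g(20,18)=20 g(20,20)=1
t=21: g(21,-5)=87210 g(21,-3)=239666 g(21,-1)=332367 g(21,1)=346731 g(21,3)=292600 g(21,5)=203280 g(21,7)=116259 g(21,9)=54263 g(21,11)=20349 g(21,13)=5985 g(21,15)=1330 g(21,17)=210 g(21,19)=21 g(21,21)=1
t=22: g(22,-4)=326876 g(22,-2)=572033 g(22,0)=679098 g(22,2)=639331 g(22,4)=495880 g(22,6)=319539 g(22,8)=170522 g(22,10)=74612 g(22,12)=26334 g(22,14)=7315 g(22,16)=1540 g(22,18)=231 g(22,20)=22 g(22,22)=1
t=23: g(23,-5)=326876 g(23,-3)=898909 g(23,-1)=1251131 g(23,1)=1318429 g(23,3)=1135211 g(23,5)=815419 g(23,7)=490061 g(23,9)=245134 g(23,11)=100946 g(23,13)=33649 g(23,15)=8855 g(23,17)=1771 g(23,19)=253 g(23,21)=23 g(23,23)=1
t=24: g(24,-4)=1225785 g(24,-2)=2150040 g(24,0)=2569560 g(24,2)=2453640 g(24,4)=1950630 g(24,6)=1305480 g(24,8)=735195 g(24,10)=346080 g(24,12)=134595 g(24,14)=42504 g(24,16)=10626 g(24,18)=2024 g(24,20)=276 g(24,22)=24 g(24,24)=1
t=25: g(25,-5)=1225785 g(25,-3)=3375825 g(25,-1)=4719600 g(25,1)=5023200 g(25,3)=4404270 g(25,5)=3256110 g(25,7)=2040675 g(25,9)=1081275 g(25,11)=480675 g(25,13)=177099 g(25,15)=53130 g(25,17)=12650 g(25,19)=2300 g(25,21)=300 g(25,23)=25 g(25,25)=1
Paths never hitting -6: Σ_s g(25,s) = 25852920
Paths hitting -6: 2^25 - 25852920 = 7701512
P = 7701512/33554432 = 962689/4194304

Answer: 962689/4194304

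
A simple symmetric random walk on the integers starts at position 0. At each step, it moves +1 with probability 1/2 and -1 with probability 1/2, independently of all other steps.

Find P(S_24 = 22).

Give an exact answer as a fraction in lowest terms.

To reach position 22 after 24 steps: need 23 steps of +1 and 1 of -1.
Favorable paths: C(24,23) = 24
Total paths: 2^24 = 16777216
P = 24/16777216 = 3/2097152

Answer: 3/2097152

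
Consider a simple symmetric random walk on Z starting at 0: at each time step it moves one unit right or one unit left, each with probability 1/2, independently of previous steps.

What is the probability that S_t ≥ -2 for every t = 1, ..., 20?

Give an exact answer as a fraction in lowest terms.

Let f(t,s) = #length-t paths at position s with S_1..S_t all ≥ -2.
f(t,s) = f(t-1,s-1) + f(t-1,s+1) for s ≥ -2; f(t,s) = 0 for s < -2.
t=0: f(0,0)=1
t=1: f(1,-1)=1 f(1,1)=1
t=2: f(2,-2)=1 f(2,0)=2 f(2,2)=1
t=3: f(3,-1)=3 f(3,1)=3 f(3,3)=1
t=4: f(4,-2)=3 f(4,0)=6 f(4,2)=4 f(4,4)=1
t=5: f(5,-1)=9 f(5,1)=10 f(5,3)=5 f(5,5)=1
t=6: f(6,-2)=9 f(6,0)=19 f(6,2)=15 f(6,4)=6 f(6,6)=1
t=7: f(7,-1)=28 f(7,1)=34 f(7,3)=21 f(7,5)=7 f(7,7)=1
t=8: f(8,-2)=28 f(8,0)=62 f(8,2)=55 f(8,4)=28 f(8,6)=8 f(8,8)=1
t=9: f(9,-1)=90 f(9,1)=117 f(9,3)=83 f(9,5)=36 f(9,7)=9 f(9,9)=1
t=10: f(10,-2)=90 f(10,0)=207 f(10,2)=200 f(10,4)=119 f(10,6)=45 f(10,8)=10 f(10,10)=1
t=11: f(11,-1)=297 f(11,1)=407 f(11,3)=319 f(11,5)=164 f(11,7)=55 f(11,9)=11 f(11,11)=1
t=12: f(12,-2)=297 f(12,0)=704 f(12,2)=726 f(12,4)=483 f(12,6)=219 f(12,8)=66 f(12,10)=12 f(12,12)=1
t=13: f(13,-1)=1001 f(13,1)=1430 f(13,3)=1209 f(13,5)=702 f(13,7)=285 f(13,9)=78 f(13,11)=13 f(13,13)=1
t=14: f(14,-2)=1001 f(14,0)=2431 f(14,2)=2639 f(14,4)=1911 f(14,6)=987 f(14,8)=363 f(14,10)=91 f(14,12)=14 f(14,14)=1
t=15: f(15,-1)=3432 f(15,1)=5070 f(15,3)=4550 f(15,5)=2898 f(15,7)=1350 f(15,9)=454 f(15,11)=105 f(15,13)=15 f(15,15)=1
t=16: f(16,-2)=3432 f(16,0)=8502 f(16,2)=9620 f(16,4)=7448 f(16,6)=4248 f(16,8)=1804 f(16,10)=559 f(16,12)=120 f(16,14)=16 f(16,16)=1
t=17: f(17,-1)=11934 f(17,1)=18122 f(17,3)=17068 f(17,5)=11696 f(17,7)=6052 f(17,9)=2363 f(17,11)=679 f(17,13)=136 f(17,15)=17 f(17,17)=1
t=18: f(18,-2)=11934 f(18,0)=30056 f(18,2)=35190 f(18,4)=28764 f(18,6)=17748 f(18,8)=8415 f(18,10)=3042 f(18,12)=815 f(18,14)=153 f(18,16)=18 f(18,18)=1
t=19: f(19,-1)=41990 f(19,1)=65246 f(19,3)=63954 f(19,5)=46512 f(19,7)=26163 f(19,9)=11457 f(19,11)=3857 f(19,13)=968 f(19,15)=171 f(19,17)=19 f(19,19)=1
t=20: f(20,-2)=41990 f(20,0)=107236 f(20,2)=129200 f(20,4)=110466 f(20,6)=72675 f(20,8)=37620 f(20,10)=15314 f(20,12)=4825 f(20,14)=1139 f(20,16)=190 f(20,18)=20 f(20,20)=1
Σ_s f(20,s) = 520676
P = 520676/1048576 = 130169/262144

Answer: 130169/262144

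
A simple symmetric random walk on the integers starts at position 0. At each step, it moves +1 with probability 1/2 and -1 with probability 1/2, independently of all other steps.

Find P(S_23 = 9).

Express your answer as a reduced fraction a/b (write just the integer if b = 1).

Answer: 245157/8388608

Derivation:
To reach position 9 after 23 steps: need 16 steps of +1 and 7 of -1.
Favorable paths: C(23,16) = 245157
Total paths: 2^23 = 8388608
P = 245157/8388608 = 245157/8388608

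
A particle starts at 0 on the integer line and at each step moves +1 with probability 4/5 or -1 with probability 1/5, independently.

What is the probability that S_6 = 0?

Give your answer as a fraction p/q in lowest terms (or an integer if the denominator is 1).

To be at 0 after 6 steps: need exactly 3 steps of +1 and 3 of -1.
Number of such sequences: C(6,3) = 20
Each has probability (4/5)^3 · (1/5)^3 = 64/15625
P = 20 · 64/15625 = 256/3125

Answer: 256/3125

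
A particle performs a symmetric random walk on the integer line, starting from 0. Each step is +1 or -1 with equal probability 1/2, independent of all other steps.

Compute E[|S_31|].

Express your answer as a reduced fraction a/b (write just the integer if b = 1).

Answer: 300540195/67108864

Derivation:
S_31 takes values m ≡ 1 (mod 2) with |m| ≤ 31; P(S_31=m) = C(31,(31+m)/2)/2^31.
Total paths: 2^31 = 2147483648
Distribution: P(S=-31)=1/2147483648, P(S=-29)=31/2147483648, P(S=-27)=465/2147483648, P(S=-25)=4495/2147483648, P(S=-23)=31465/2147483648, P(S=-21)=169911/2147483648, P(S=-19)=736281/2147483648, P(S=-17)=2629575/2147483648, P(S=-15)=7888725/2147483648, P(S=-13)=20160075/2147483648, P(S=-11)=44352165/2147483648, P(S=-9)=84672315/2147483648, P(S=-7)=141120525/2147483648, P(S=-5)=206253075/2147483648, P(S=-3)=265182525/2147483648, P(S=-1)=300540195/2147483648, P(S=1)=300540195/2147483648, P(S=3)=265182525/2147483648, P(S=5)=206253075/2147483648, P(S=7)=141120525/2147483648, P(S=9)=84672315/2147483648, P(S=11)=44352165/2147483648, P(S=13)=20160075/2147483648, P(S=15)=7888725/2147483648, P(S=17)=2629575/2147483648, P(S=19)=736281/2147483648, P(S=21)=169911/2147483648, P(S=23)=31465/2147483648, P(S=25)=4495/2147483648, P(S=27)=465/2147483648, P(S=29)=31/2147483648, P(S=31)=1/2147483648
E[|S_31|] = Σ_m |m|·P(S_31=m) = 9617286240/2147483648 = 300540195/67108864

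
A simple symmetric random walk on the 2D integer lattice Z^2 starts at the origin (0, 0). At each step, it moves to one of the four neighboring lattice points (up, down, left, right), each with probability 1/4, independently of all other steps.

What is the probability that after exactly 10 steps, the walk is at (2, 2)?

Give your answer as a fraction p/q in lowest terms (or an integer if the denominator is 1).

Let h be the number of horizontal steps (so 10-h are vertical). To end at (2,2) need (h+2)/2 right-steps and ((10-h)+2)/2 up-steps.
Sum over h with 2 ≤ h ≤ 8, h ≡ 0 (mod 2), 10-h ≡ 0 (mod 2):
h=2: C(10,2)·C(2,2)·C(8,5) = 45·1·56 = 2520
h=4: C(10,4)·C(4,3)·C(6,4) = 210·4·15 = 12600
h=6: C(10,6)·C(6,4)·C(4,3) = 210·15·4 = 12600
h=8: C(10,8)·C(8,5)·C(2,2) = 45·56·1 = 2520
Total favorable: 30240
Total paths: 4^10 = 1048576
P = 30240/1048576 = 945/32768

Answer: 945/32768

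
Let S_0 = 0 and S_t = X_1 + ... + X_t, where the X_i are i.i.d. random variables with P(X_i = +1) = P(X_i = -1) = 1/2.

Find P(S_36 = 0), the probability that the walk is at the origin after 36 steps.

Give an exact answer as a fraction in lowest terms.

To return to 0 after 36 steps: need exactly 18 steps of +1 and 18 of -1.
Favorable paths: C(36,18) = 9075135300
Total paths: 2^36 = 68719476736
P = 9075135300/68719476736 = 2268783825/17179869184

Answer: 2268783825/17179869184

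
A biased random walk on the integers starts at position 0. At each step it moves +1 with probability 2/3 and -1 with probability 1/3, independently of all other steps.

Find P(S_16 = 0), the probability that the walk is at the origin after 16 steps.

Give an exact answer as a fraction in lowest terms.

To be at 0 after 16 steps: need exactly 8 steps of +1 and 8 of -1.
Number of such sequences: C(16,8) = 12870
Each has probability (2/3)^8 · (1/3)^8 = 256/43046721
P = 12870 · 256/43046721 = 366080/4782969

Answer: 366080/4782969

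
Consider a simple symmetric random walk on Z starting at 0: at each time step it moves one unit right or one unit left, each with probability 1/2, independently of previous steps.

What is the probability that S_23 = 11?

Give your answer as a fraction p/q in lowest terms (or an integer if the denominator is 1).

Answer: 100947/8388608

Derivation:
To reach position 11 after 23 steps: need 17 steps of +1 and 6 of -1.
Favorable paths: C(23,17) = 100947
Total paths: 2^23 = 8388608
P = 100947/8388608 = 100947/8388608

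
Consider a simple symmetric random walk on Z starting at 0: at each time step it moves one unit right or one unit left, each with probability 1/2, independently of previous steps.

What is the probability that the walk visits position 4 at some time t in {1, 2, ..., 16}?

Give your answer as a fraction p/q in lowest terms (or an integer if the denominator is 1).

Count via complement. Let g(t,s) = #length-t paths at position s with S_1..S_t all ≠ 4.
g(t,s) = g(t-1,s-1) + g(t-1,s+1) for s ≠ 4; g(t,4) = 0.
t=0: g(0,0)=1
t=1: g(1,-1)=1 g(1,1)=1
t=2: g(2,-2)=1 g(2,0)=2 g(2,2)=1
t=3: g(3,-3)=1 g(3,-1)=3 g(3,1)=3 g(3,3)=1
t=4: g(4,-4)=1 g(4,-2)=4 g(4,0)=6 g(4,2)=4
t=5: g(5,-5)=1 g(5,-3)=5 g(5,-1)=10 g(5,1)=10 g(5,3)=4
t=6: g(6,-6)=1 g(6,-4)=6 g(6,-2)=15 g(6,0)=20 g(6,2)=14
t=7: g(7,-7)=1 g(7,-5)=7 g(7,-3)=21 g(7,-1)=35 g(7,1)=34 g(7,3)=14
t=8: g(8,-8)=1 g(8,-6)=8 g(8,-4)=28 g(8,-2)=56 g(8,0)=69 g(8,2)=48
t=9: g(9,-9)=1 g(9,-7)=9 g(9,-5)=36 g(9,-3)=84 g(9,-1)=125 g(9,1)=117 g(9,3)=48
t=10: g(10,-10)=1 g(10,-8)=10 g(10,-6)=45 g(10,-4)=120 g(10,-2)=209 g(10,0)=242 g(10,2)=165
t=11: g(11,-11)=1 g(11,-9)=11 g(11,-7)=55 g(11,-5)=165 g(11,-3)=329 g(11,-1)=451 g(11,1)=407 g(11,3)=165
t=12: g(12,-12)=1 g(12,-10)=12 g(12,-8)=66 g(12,-6)=220 g(12,-4)=494 g(12,-2)=780 g(12,0)=858 g(12,2)=572
t=13: g(13,-13)=1 g(13,-11)=13 g(13,-9)=78 g(13,-7)=286 g(13,-5)=714 g(13,-3)=1274 g(13,-1)=1638 g(13,1)=1430 g(13,3)=572
t=14: g(14,-14)=1 g(14,-12)=14 g(14,-10)=91 g(14,-8)=364 g(14,-6)=1000 g(14,-4)=1988 g(14,-2)=2912 g(14,0)=3068 g(14,2)=2002
t=15: g(15,-15)=1 g(15,-13)=15 g(15,-11)=105 g(15,-9)=455 g(15,-7)=1364 g(15,-5)=2988 g(15,-3)=4900 g(15,-1)=5980 g(15,1)=5070 g(15,3)=2002
t=16: g(16,-16)=1 g(16,-14)=16 g(16,-12)=120 g(16,-10)=560 g(16,-8)=1819 g(16,-6)=4352 g(16,-4)=7888 g(16,-2)=10880 g(16,0)=11050 g(16,2)=7072
Paths never hitting 4: Σ_s g(16,s) = 43758
Paths hitting 4: 2^16 - 43758 = 21778
P = 21778/65536 = 10889/32768

Answer: 10889/32768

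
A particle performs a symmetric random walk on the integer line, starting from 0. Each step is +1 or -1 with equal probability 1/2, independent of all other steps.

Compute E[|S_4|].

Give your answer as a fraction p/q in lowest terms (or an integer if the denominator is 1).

Answer: 3/2

Derivation:
S_4 takes values m ≡ 0 (mod 2) with |m| ≤ 4; P(S_4=m) = C(4,(4+m)/2)/2^4.
Total paths: 2^4 = 16
Distribution: P(S=-4)=1/16, P(S=-2)=4/16, P(S=0)=6/16, P(S=2)=4/16, P(S=4)=1/16
E[|S_4|] = Σ_m |m|·P(S_4=m) = 24/16 = 3/2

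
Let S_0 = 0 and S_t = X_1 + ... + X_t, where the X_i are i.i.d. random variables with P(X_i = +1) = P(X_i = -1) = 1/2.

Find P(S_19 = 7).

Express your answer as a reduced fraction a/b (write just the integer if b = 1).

Answer: 6783/131072

Derivation:
To reach position 7 after 19 steps: need 13 steps of +1 and 6 of -1.
Favorable paths: C(19,13) = 27132
Total paths: 2^19 = 524288
P = 27132/524288 = 6783/131072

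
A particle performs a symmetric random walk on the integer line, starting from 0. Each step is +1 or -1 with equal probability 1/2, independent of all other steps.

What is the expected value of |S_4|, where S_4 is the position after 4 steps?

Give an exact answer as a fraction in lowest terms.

S_4 takes values m ≡ 0 (mod 2) with |m| ≤ 4; P(S_4=m) = C(4,(4+m)/2)/2^4.
Total paths: 2^4 = 16
Distribution: P(S=-4)=1/16, P(S=-2)=4/16, P(S=0)=6/16, P(S=2)=4/16, P(S=4)=1/16
E[|S_4|] = Σ_m |m|·P(S_4=m) = 24/16 = 3/2

Answer: 3/2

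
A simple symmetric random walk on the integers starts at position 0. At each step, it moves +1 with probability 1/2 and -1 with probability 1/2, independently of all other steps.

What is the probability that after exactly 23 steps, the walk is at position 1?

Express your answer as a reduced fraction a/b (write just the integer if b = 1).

Answer: 676039/4194304

Derivation:
To reach position 1 after 23 steps: need 12 steps of +1 and 11 of -1.
Favorable paths: C(23,12) = 1352078
Total paths: 2^23 = 8388608
P = 1352078/8388608 = 676039/4194304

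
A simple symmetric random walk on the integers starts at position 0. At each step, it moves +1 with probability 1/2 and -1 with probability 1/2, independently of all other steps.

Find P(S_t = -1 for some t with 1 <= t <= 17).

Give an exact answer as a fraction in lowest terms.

Answer: 53381/65536

Derivation:
Count via complement. Let g(t,s) = #length-t paths at position s with S_1..S_t all ≠ -1.
g(t,s) = g(t-1,s-1) + g(t-1,s+1) for s ≠ -1; g(t,-1) = 0.
t=0: g(0,0)=1
t=1: g(1,1)=1
t=2: g(2,0)=1 g(2,2)=1
t=3: g(3,1)=2 g(3,3)=1
t=4: g(4,0)=2 g(4,2)=3 g(4,4)=1
t=5: g(5,1)=5 g(5,3)=4 g(5,5)=1
t=6: g(6,0)=5 g(6,2)=9 g(6,4)=5 g(6,6)=1
t=7: g(7,1)=14 g(7,3)=14 g(7,5)=6 g(7,7)=1
t=8: g(8,0)=14 g(8,2)=28 g(8,4)=20 g(8,6)=7 g(8,8)=1
t=9: g(9,1)=42 g(9,3)=48 g(9,5)=27 g(9,7)=8 g(9,9)=1
t=10: g(10,0)=42 g(10,2)=90 g(10,4)=75 g(10,6)=35 g(10,8)=9 g(10,10)=1
t=11: g(11,1)=132 g(11,3)=165 g(11,5)=110 g(11,7)=44 g(11,9)=10 g(11,11)=1
t=12: g(12,0)=132 g(12,2)=297 g(12,4)=275 g(12,6)=154 g(12,8)=54 g(12,10)=11 g(12,12)=1
t=13: g(13,1)=429 g(13,3)=572 g(13,5)=429 g(13,7)=208 g(13,9)=65 g(13,11)=12 g(13,13)=1
t=14: g(14,0)=429 g(14,2)=1001 g(14,4)=1001 g(14,6)=637 g(14,8)=273 g(14,10)=77 g(14,12)=13 g(14,14)=1
t=15: g(15,1)=1430 g(15,3)=2002 g(15,5)=1638 g(15,7)=910 g(15,9)=350 g(15,11)=90 g(15,13)=14 g(15,15)=1
t=16: g(16,0)=1430 g(16,2)=3432 g(16,4)=3640 g(16,6)=2548 g(16,8)=1260 g(16,10)=440 g(16,12)=104 g(16,14)=15 g(16,16)=1
t=17: g(17,1)=4862 g(17,3)=7072 g(17,5)=6188 g(17,7)=3808 g(17,9)=1700 g(17,11)=544 g(17,13)=119 g(17,15)=16 g(17,17)=1
Paths never hitting -1: Σ_s g(17,s) = 24310
Paths hitting -1: 2^17 - 24310 = 106762
P = 106762/131072 = 53381/65536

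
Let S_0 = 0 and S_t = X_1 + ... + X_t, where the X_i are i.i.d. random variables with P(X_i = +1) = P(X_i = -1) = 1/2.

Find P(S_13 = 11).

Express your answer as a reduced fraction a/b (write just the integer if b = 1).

To reach position 11 after 13 steps: need 12 steps of +1 and 1 of -1.
Favorable paths: C(13,12) = 13
Total paths: 2^13 = 8192
P = 13/8192 = 13/8192

Answer: 13/8192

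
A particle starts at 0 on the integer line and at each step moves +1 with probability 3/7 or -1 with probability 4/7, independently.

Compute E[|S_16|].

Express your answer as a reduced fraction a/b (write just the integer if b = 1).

S_16 takes values m ≡ 0 (mod 2) with |m| ≤ 16; P(S_16=m) = C(16,(16+m)/2) · (3/7)^((16+m)/2) · (4/7)^((16-m)/2).
Distribution: P(S=-16)=4294967296/33232930569601, P(S=-14)=51539607552/33232930569601, P(S=-12)=289910292480/33232930569601, P(S=-10)=144955146240/4747561509943, P(S=-8)=353328168960/4747561509943, P(S=-6)=635990704128/4747561509943, P(S=-4)=874487218176/4747561509943, P(S=-2)=6558654136320/33232930569601, P(S=0)=5533864427520/33232930569601, P(S=2)=3689242951680/33232930569601, P(S=4)=276693221376/4747561509943, P(S=6)=113192681472/4747561509943, P(S=8)=35372712960/4747561509943, P(S=10)=8162933760/4747561509943, P(S=12)=9183300480/33232930569601, P(S=14)=918330048/33232930569601, P(S=16)=43046721/33232930569601
E[|S_16|] = Σ_m |m|·P(S_16=m) = 121073006132368/33232930569601

Answer: 121073006132368/33232930569601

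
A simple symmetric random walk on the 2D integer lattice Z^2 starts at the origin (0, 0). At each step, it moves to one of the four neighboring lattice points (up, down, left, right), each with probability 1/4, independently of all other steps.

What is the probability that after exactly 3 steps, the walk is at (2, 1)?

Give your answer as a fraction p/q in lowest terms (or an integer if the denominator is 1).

Answer: 3/64

Derivation:
Let h be the number of horizontal steps (so 3-h are vertical). To end at (2,1) need (h+2)/2 right-steps and ((3-h)+1)/2 up-steps.
Sum over h with 2 ≤ h ≤ 2, h ≡ 0 (mod 2), 3-h ≡ 1 (mod 2):
h=2: C(3,2)·C(2,2)·C(1,1) = 3·1·1 = 3
Total favorable: 3
Total paths: 4^3 = 64
P = 3/64 = 3/64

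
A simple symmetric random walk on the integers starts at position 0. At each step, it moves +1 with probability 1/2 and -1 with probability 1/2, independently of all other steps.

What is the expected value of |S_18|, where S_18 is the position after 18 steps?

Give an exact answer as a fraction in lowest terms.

Answer: 109395/32768

Derivation:
S_18 takes values m ≡ 0 (mod 2) with |m| ≤ 18; P(S_18=m) = C(18,(18+m)/2)/2^18.
Total paths: 2^18 = 262144
Distribution: P(S=-18)=1/262144, P(S=-16)=18/262144, P(S=-14)=153/262144, P(S=-12)=816/262144, P(S=-10)=3060/262144, P(S=-8)=8568/262144, P(S=-6)=18564/262144, P(S=-4)=31824/262144, P(S=-2)=43758/262144, P(S=0)=48620/262144, P(S=2)=43758/262144, P(S=4)=31824/262144, P(S=6)=18564/262144, P(S=8)=8568/262144, P(S=10)=3060/262144, P(S=12)=816/262144, P(S=14)=153/262144, P(S=16)=18/262144, P(S=18)=1/262144
E[|S_18|] = Σ_m |m|·P(S_18=m) = 875160/262144 = 109395/32768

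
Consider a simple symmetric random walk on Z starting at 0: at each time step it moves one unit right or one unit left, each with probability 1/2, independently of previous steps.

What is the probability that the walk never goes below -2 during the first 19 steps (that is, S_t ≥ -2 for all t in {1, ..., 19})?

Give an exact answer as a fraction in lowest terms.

Let f(t,s) = #length-t paths at position s with S_1..S_t all ≥ -2.
f(t,s) = f(t-1,s-1) + f(t-1,s+1) for s ≥ -2; f(t,s) = 0 for s < -2.
t=0: f(0,0)=1
t=1: f(1,-1)=1 f(1,1)=1
t=2: f(2,-2)=1 f(2,0)=2 f(2,2)=1
t=3: f(3,-1)=3 f(3,1)=3 f(3,3)=1
t=4: f(4,-2)=3 f(4,0)=6 f(4,2)=4 f(4,4)=1
t=5: f(5,-1)=9 f(5,1)=10 f(5,3)=5 f(5,5)=1
t=6: f(6,-2)=9 f(6,0)=19 f(6,2)=15 f(6,4)=6 f(6,6)=1
t=7: f(7,-1)=28 f(7,1)=34 f(7,3)=21 f(7,5)=7 f(7,7)=1
t=8: f(8,-2)=28 f(8,0)=62 f(8,2)=55 f(8,4)=28 f(8,6)=8 f(8,8)=1
t=9: f(9,-1)=90 f(9,1)=117 f(9,3)=83 f(9,5)=36 f(9,7)=9 f(9,9)=1
t=10: f(10,-2)=90 f(10,0)=207 f(10,2)=200 f(10,4)=119 f(10,6)=45 f(10,8)=10 f(10,10)=1
t=11: f(11,-1)=297 f(11,1)=407 f(11,3)=319 f(11,5)=164 f(11,7)=55 f(11,9)=11 f(11,11)=1
t=12: f(12,-2)=297 f(12,0)=704 f(12,2)=726 f(12,4)=483 f(12,6)=219 f(12,8)=66 f(12,10)=12 f(12,12)=1
t=13: f(13,-1)=1001 f(13,1)=1430 f(13,3)=1209 f(13,5)=702 f(13,7)=285 f(13,9)=78 f(13,11)=13 f(13,13)=1
t=14: f(14,-2)=1001 f(14,0)=2431 f(14,2)=2639 f(14,4)=1911 f(14,6)=987 f(14,8)=363 f(14,10)=91 f(14,12)=14 f(14,14)=1
t=15: f(15,-1)=3432 f(15,1)=5070 f(15,3)=4550 f(15,5)=2898 f(15,7)=1350 f(15,9)=454 f(15,11)=105 f(15,13)=15 f(15,15)=1
t=16: f(16,-2)=3432 f(16,0)=8502 f(16,2)=9620 f(16,4)=7448 f(16,6)=4248 f(16,8)=1804 f(16,10)=559 f(16,12)=120 f(16,14)=16 f(16,16)=1
t=17: f(17,-1)=11934 f(17,1)=18122 f(17,3)=17068 f(17,5)=11696 f(17,7)=6052 f(17,9)=2363 f(17,11)=679 f(17,13)=136 f(17,15)=17 f(17,17)=1
t=18: f(18,-2)=11934 f(18,0)=30056 f(18,2)=35190 f(18,4)=28764 f(18,6)=17748 f(18,8)=8415 f(18,10)=3042 f(18,12)=815 f(18,14)=153 f(18,16)=18 f(18,18)=1
t=19: f(19,-1)=41990 f(19,1)=65246 f(19,3)=63954 f(19,5)=46512 f(19,7)=26163 f(19,9)=11457 f(19,11)=3857 f(19,13)=968 f(19,15)=171 f(19,17)=19 f(19,19)=1
Σ_s f(19,s) = 260338
P = 260338/524288 = 130169/262144

Answer: 130169/262144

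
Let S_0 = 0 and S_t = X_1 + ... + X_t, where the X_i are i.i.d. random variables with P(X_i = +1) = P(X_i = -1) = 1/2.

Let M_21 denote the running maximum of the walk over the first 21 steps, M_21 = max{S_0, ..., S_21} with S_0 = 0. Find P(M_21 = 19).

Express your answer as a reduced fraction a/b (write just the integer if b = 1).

Let M_21 = max(S_0,...,S_21). Use the reflection principle: for j ≥ 1, #{paths with M_21 ≥ j} = #{S_21 ≥ j} + #{S_21 ≥ j+1}.
By reflection, #{M_21 ≥ 19} = #{S_21 ≥ 19} + #{S_21 ≥ 20} = 22 + 1 = 23.
#{M_21 ≥ 20} = #{S_21 ≥ 20} + #{S_21 ≥ 21} = 1 + 1 = 2.
#{M_21 = 19} = 23 - 2 = 21.
P(M_21 = 19) = 21/2097152 = 21/2097152

Answer: 21/2097152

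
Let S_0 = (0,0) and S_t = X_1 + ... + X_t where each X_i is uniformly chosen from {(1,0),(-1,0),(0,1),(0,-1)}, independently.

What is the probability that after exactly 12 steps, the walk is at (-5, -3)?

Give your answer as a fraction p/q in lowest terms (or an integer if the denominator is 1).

Let h be the number of horizontal steps (so 12-h are vertical). To end at (-5,-3) need (h-5)/2 right-steps and ((12-h)-3)/2 up-steps.
Sum over h with 5 ≤ h ≤ 9, h ≡ 1 (mod 2), 12-h ≡ 1 (mod 2):
h=5: C(12,5)·C(5,0)·C(7,2) = 792·1·21 = 16632
h=7: C(12,7)·C(7,1)·C(5,1) = 792·7·5 = 27720
h=9: C(12,9)·C(9,2)·C(3,0) = 220·36·1 = 7920
Total favorable: 52272
Total paths: 4^12 = 16777216
P = 52272/16777216 = 3267/1048576

Answer: 3267/1048576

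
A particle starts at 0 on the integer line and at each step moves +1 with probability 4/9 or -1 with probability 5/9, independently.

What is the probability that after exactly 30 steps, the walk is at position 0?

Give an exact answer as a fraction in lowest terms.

To be at 0 after 30 steps: need exactly 15 steps of +1 and 15 of -1.
Number of such sequences: C(30,15) = 155117520
Each has probability (4/9)^15 · (5/9)^15 = 32768000000000000000/42391158275216203514294433201
P = 155117520 · 32768000000000000000/42391158275216203514294433201 = 564765655040000000000000000/4710128697246244834921603689

Answer: 564765655040000000000000000/4710128697246244834921603689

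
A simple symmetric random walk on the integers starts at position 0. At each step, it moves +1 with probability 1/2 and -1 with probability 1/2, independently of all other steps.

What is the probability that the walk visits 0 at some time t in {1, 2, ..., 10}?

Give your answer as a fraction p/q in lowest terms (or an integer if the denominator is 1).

Answer: 193/256

Derivation:
Count via complement. Let g(t,s) = #length-t paths at position s with S_1..S_t all ≠ 0.
g(t,s) = g(t-1,s-1) + g(t-1,s+1) for s ≠ 0; g(t,0) = 0.
t=0: g(0,0)=1
t=1: g(1,-1)=1 g(1,1)=1
t=2: g(2,-2)=1 g(2,2)=1
t=3: g(3,-3)=1 g(3,-1)=1 g(3,1)=1 g(3,3)=1
t=4: g(4,-4)=1 g(4,-2)=2 g(4,2)=2 g(4,4)=1
t=5: g(5,-5)=1 g(5,-3)=3 g(5,-1)=2 g(5,1)=2 g(5,3)=3 g(5,5)=1
t=6: g(6,-6)=1 g(6,-4)=4 g(6,-2)=5 g(6,2)=5 g(6,4)=4 g(6,6)=1
t=7: g(7,-7)=1 g(7,-5)=5 g(7,-3)=9 g(7,-1)=5 g(7,1)=5 g(7,3)=9 g(7,5)=5 g(7,7)=1
t=8: g(8,-8)=1 g(8,-6)=6 g(8,-4)=14 g(8,-2)=14 g(8,2)=14 g(8,4)=14 g(8,6)=6 g(8,8)=1
t=9: g(9,-9)=1 g(9,-7)=7 g(9,-5)=20 g(9,-3)=28 g(9,-1)=14 g(9,1)=14 g(9,3)=28 g(9,5)=20 g(9,7)=7 g(9,9)=1
t=10: g(10,-10)=1 g(10,-8)=8 g(10,-6)=27 g(10,-4)=48 g(10,-2)=42 g(10,2)=42 g(10,4)=48 g(10,6)=27 g(10,8)=8 g(10,10)=1
Paths never hitting 0: Σ_s g(10,s) = 252
Paths hitting 0: 2^10 - 252 = 772
P = 772/1024 = 193/256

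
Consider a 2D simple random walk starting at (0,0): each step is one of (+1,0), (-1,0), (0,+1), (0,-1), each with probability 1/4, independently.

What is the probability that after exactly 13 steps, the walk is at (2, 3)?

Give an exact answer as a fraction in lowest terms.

Answer: 306735/16777216

Derivation:
Let h be the number of horizontal steps (so 13-h are vertical). To end at (2,3) need (h+2)/2 right-steps and ((13-h)+3)/2 up-steps.
Sum over h with 2 ≤ h ≤ 10, h ≡ 0 (mod 2), 13-h ≡ 1 (mod 2):
h=2: C(13,2)·C(2,2)·C(11,7) = 78·1·330 = 25740
h=4: C(13,4)·C(4,3)·C(9,6) = 715·4·84 = 240240
h=6: C(13,6)·C(6,4)·C(7,5) = 1716·15·21 = 540540
h=8: C(13,8)·C(8,5)·C(5,4) = 1287·56·5 = 360360
h=10: C(13,10)·C(10,6)·C(3,3) = 286·210·1 = 60060
Total favorable: 1226940
Total paths: 4^13 = 67108864
P = 1226940/67108864 = 306735/16777216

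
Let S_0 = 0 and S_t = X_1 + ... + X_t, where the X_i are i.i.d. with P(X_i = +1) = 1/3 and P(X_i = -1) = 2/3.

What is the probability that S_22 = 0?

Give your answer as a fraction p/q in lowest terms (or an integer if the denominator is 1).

To be at 0 after 22 steps: need exactly 11 steps of +1 and 11 of -1.
Number of such sequences: C(22,11) = 705432
Each has probability (1/3)^11 · (2/3)^11 = 2048/31381059609
P = 705432 · 2048/31381059609 = 481574912/10460353203

Answer: 481574912/10460353203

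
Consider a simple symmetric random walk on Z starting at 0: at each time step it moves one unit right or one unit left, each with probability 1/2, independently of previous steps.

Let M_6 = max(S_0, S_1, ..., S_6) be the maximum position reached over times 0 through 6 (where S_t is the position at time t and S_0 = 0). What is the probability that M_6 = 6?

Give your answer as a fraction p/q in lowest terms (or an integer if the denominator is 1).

Answer: 1/64

Derivation:
Let M_6 = max(S_0,...,S_6). Use the reflection principle: for j ≥ 1, #{paths with M_6 ≥ j} = #{S_6 ≥ j} + #{S_6 ≥ j+1}.
By reflection, #{M_6 ≥ 6} = #{S_6 ≥ 6} + #{S_6 ≥ 7} = 1 + 0 = 1.
#{M_6 ≥ 7} = #{S_6 ≥ 7} + #{S_6 ≥ 8} = 0 + 0 = 0.
#{M_6 = 6} = 1 - 0 = 1.
P(M_6 = 6) = 1/64 = 1/64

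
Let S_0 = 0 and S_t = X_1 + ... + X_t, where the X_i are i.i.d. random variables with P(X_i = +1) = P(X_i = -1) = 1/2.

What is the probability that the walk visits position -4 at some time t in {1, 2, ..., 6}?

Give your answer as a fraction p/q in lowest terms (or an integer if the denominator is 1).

Count via complement. Let g(t,s) = #length-t paths at position s with S_1..S_t all ≠ -4.
g(t,s) = g(t-1,s-1) + g(t-1,s+1) for s ≠ -4; g(t,-4) = 0.
t=0: g(0,0)=1
t=1: g(1,-1)=1 g(1,1)=1
t=2: g(2,-2)=1 g(2,0)=2 g(2,2)=1
t=3: g(3,-3)=1 g(3,-1)=3 g(3,1)=3 g(3,3)=1
t=4: g(4,-2)=4 g(4,0)=6 g(4,2)=4 g(4,4)=1
t=5: g(5,-3)=4 g(5,-1)=10 g(5,1)=10 g(5,3)=5 g(5,5)=1
t=6: g(6,-2)=14 g(6,0)=20 g(6,2)=15 g(6,4)=6 g(6,6)=1
Paths never hitting -4: Σ_s g(6,s) = 56
Paths hitting -4: 2^6 - 56 = 8
P = 8/64 = 1/8

Answer: 1/8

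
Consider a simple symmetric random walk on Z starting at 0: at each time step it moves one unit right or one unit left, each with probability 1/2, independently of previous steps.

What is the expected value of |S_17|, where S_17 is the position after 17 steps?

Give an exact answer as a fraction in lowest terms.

S_17 takes values m ≡ 1 (mod 2) with |m| ≤ 17; P(S_17=m) = C(17,(17+m)/2)/2^17.
Total paths: 2^17 = 131072
Distribution: P(S=-17)=1/131072, P(S=-15)=17/131072, P(S=-13)=136/131072, P(S=-11)=680/131072, P(S=-9)=2380/131072, P(S=-7)=6188/131072, P(S=-5)=12376/131072, P(S=-3)=19448/131072, P(S=-1)=24310/131072, P(S=1)=24310/131072, P(S=3)=19448/131072, P(S=5)=12376/131072, P(S=7)=6188/131072, P(S=9)=2380/131072, P(S=11)=680/131072, P(S=13)=136/131072, P(S=15)=17/131072, P(S=17)=1/131072
E[|S_17|] = Σ_m |m|·P(S_17=m) = 437580/131072 = 109395/32768

Answer: 109395/32768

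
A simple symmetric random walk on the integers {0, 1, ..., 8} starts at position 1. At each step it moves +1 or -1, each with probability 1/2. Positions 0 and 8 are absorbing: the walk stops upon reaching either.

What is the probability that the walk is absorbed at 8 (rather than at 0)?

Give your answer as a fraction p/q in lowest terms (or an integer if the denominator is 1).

Answer: 1/8

Derivation:
Symmetric walk (p = 1/2): the harmonic-function argument gives P(hit 8 before 0 | start at 1) = a/N.
P = 1/8 = 1/8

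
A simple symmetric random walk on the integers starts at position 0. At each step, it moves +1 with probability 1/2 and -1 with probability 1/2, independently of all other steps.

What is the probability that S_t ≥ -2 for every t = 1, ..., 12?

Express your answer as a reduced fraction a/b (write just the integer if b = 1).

Let f(t,s) = #length-t paths at position s with S_1..S_t all ≥ -2.
f(t,s) = f(t-1,s-1) + f(t-1,s+1) for s ≥ -2; f(t,s) = 0 for s < -2.
t=0: f(0,0)=1
t=1: f(1,-1)=1 f(1,1)=1
t=2: f(2,-2)=1 f(2,0)=2 f(2,2)=1
t=3: f(3,-1)=3 f(3,1)=3 f(3,3)=1
t=4: f(4,-2)=3 f(4,0)=6 f(4,2)=4 f(4,4)=1
t=5: f(5,-1)=9 f(5,1)=10 f(5,3)=5 f(5,5)=1
t=6: f(6,-2)=9 f(6,0)=19 f(6,2)=15 f(6,4)=6 f(6,6)=1
t=7: f(7,-1)=28 f(7,1)=34 f(7,3)=21 f(7,5)=7 f(7,7)=1
t=8: f(8,-2)=28 f(8,0)=62 f(8,2)=55 f(8,4)=28 f(8,6)=8 f(8,8)=1
t=9: f(9,-1)=90 f(9,1)=117 f(9,3)=83 f(9,5)=36 f(9,7)=9 f(9,9)=1
t=10: f(10,-2)=90 f(10,0)=207 f(10,2)=200 f(10,4)=119 f(10,6)=45 f(10,8)=10 f(10,10)=1
t=11: f(11,-1)=297 f(11,1)=407 f(11,3)=319 f(11,5)=164 f(11,7)=55 f(11,9)=11 f(11,11)=1
t=12: f(12,-2)=297 f(12,0)=704 f(12,2)=726 f(12,4)=483 f(12,6)=219 f(12,8)=66 f(12,10)=12 f(12,12)=1
Σ_s f(12,s) = 2508
P = 2508/4096 = 627/1024

Answer: 627/1024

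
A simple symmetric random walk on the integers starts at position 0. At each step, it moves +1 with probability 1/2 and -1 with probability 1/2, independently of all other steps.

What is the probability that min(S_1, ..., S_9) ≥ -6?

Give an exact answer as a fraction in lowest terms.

Answer: 501/512

Derivation:
Let f(t,s) = #length-t paths at position s with S_1..S_t all ≥ -6.
f(t,s) = f(t-1,s-1) + f(t-1,s+1) for s ≥ -6; f(t,s) = 0 for s < -6.
t=0: f(0,0)=1
t=1: f(1,-1)=1 f(1,1)=1
t=2: f(2,-2)=1 f(2,0)=2 f(2,2)=1
t=3: f(3,-3)=1 f(3,-1)=3 f(3,1)=3 f(3,3)=1
t=4: f(4,-4)=1 f(4,-2)=4 f(4,0)=6 f(4,2)=4 f(4,4)=1
t=5: f(5,-5)=1 f(5,-3)=5 f(5,-1)=10 f(5,1)=10 f(5,3)=5 f(5,5)=1
t=6: f(6,-6)=1 f(6,-4)=6 f(6,-2)=15 f(6,0)=20 f(6,2)=15 f(6,4)=6 f(6,6)=1
t=7: f(7,-5)=7 f(7,-3)=21 f(7,-1)=35 f(7,1)=35 f(7,3)=21 f(7,5)=7 f(7,7)=1
t=8: f(8,-6)=7 f(8,-4)=28 f(8,-2)=56 f(8,0)=70 f(8,2)=56 f(8,4)=28 f(8,6)=8 f(8,8)=1
t=9: f(9,-5)=35 f(9,-3)=84 f(9,-1)=126 f(9,1)=126 f(9,3)=84 f(9,5)=36 f(9,7)=9 f(9,9)=1
Σ_s f(9,s) = 501
P = 501/512 = 501/512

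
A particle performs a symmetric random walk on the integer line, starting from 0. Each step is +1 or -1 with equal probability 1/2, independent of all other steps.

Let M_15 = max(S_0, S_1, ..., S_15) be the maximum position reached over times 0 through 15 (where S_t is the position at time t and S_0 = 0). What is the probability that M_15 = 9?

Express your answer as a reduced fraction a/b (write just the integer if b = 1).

Answer: 455/32768

Derivation:
Let M_15 = max(S_0,...,S_15). Use the reflection principle: for j ≥ 1, #{paths with M_15 ≥ j} = #{S_15 ≥ j} + #{S_15 ≥ j+1}.
By reflection, #{M_15 ≥ 9} = #{S_15 ≥ 9} + #{S_15 ≥ 10} = 576 + 121 = 697.
#{M_15 ≥ 10} = #{S_15 ≥ 10} + #{S_15 ≥ 11} = 121 + 121 = 242.
#{M_15 = 9} = 697 - 242 = 455.
P(M_15 = 9) = 455/32768 = 455/32768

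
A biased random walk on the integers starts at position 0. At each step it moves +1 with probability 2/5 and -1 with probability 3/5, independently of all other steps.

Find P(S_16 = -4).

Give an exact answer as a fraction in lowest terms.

Answer: 30263321088/152587890625

Derivation:
To reach position -4 after 16 steps: need 6 steps of +1 and 10 steps of -1.
Number of such sequences: C(16,6) = 8008
Each has probability (2/5)^6 · (3/5)^10 = 3779136/152587890625
P = 8008 · 3779136/152587890625 = 30263321088/152587890625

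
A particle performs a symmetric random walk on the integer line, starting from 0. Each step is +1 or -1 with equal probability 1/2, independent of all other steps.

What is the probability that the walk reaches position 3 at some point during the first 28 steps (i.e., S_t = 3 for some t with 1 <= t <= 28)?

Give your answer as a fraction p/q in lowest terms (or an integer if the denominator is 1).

Answer: 19179317/33554432

Derivation:
Count via complement. Let g(t,s) = #length-t paths at position s with S_1..S_t all ≠ 3.
g(t,s) = g(t-1,s-1) + g(t-1,s+1) for s ≠ 3; g(t,3) = 0.
t=0: g(0,0)=1
t=1: g(1,-1)=1 g(1,1)=1
t=2: g(2,-2)=1 g(2,0)=2 g(2,2)=1
t=3: g(3,-3)=1 g(3,-1)=3 g(3,1)=3
t=4: g(4,-4)=1 g(4,-2)=4 g(4,0)=6 g(4,2)=3
t=5: g(5,-5)=1 g(5,-3)=5 g(5,-1)=10 g(5,1)=9
t=6: g(6,-6)=1 g(6,-4)=6 g(6,-2)=15 g(6,0)=19 g(6,2)=9
t=7: g(7,-7)=1 g(7,-5)=7 g(7,-3)=21 g(7,-1)=34 g(7,1)=28
t=8: g(8,-8)=1 g(8,-6)=8 g(8,-4)=28 g(8,-2)=55 g(8,0)=62 g(8,2)=28
t=9: g(9,-9)=1 g(9,-7)=9 g(9,-5)=36 g(9,-3)=83 g(9,-1)=117 g(9,1)=90
t=10: g(10,-10)=1 g(10,-8)=10 g(10,-6)=45 g(10,-4)=119 g(10,-2)=200 g(10,0)=207 g(10,2)=90
t=11: g(11,-11)=1 g(11,-9)=11 g(11,-7)=55 g(11,-5)=164 g(11,-3)=319 g(11,-1)=407 g(11,1)=297
t=12: g(12,-12)=1 g(12,-10)=12 g(12,-8)=66 g(12,-6)=219 g(12,-4)=483 g(12,-2)=726 g(12,0)=704 g(12,2)=297
t=13: g(13,-13)=1 g(13,-11)=13 g(13,-9)=78 g(13,-7)=285 g(13,-5)=702 g(13,-3)=1209 g(13,-1)=1430 g(13,1)=1001
t=14: g(14,-14)=1 g(14,-12)=14 g(14,-10)=91 g(14,-8)=363 g(14,-6)=987 g(14,-4)=1911 g(14,-2)=2639 g(14,0)=2431 g(14,2)=1001
t=15: g(15,-15)=1 g(15,-13)=15 g(15,-11)=105 g(15,-9)=454 g(15,-7)=1350 g(15,-5)=2898 g(15,-3)=4550 g(15,-1)=5070 g(15,1)=3432
t=16: g(16,-16)=1 g(16,-14)=16 g(16,-12)=120 g(16,-10)=559 g(16,-8)=1804 g(16,-6)=4248 g(16,-4)=7448 g(16,-2)=9620 g(16,0)=8502 g(16,2)=3432
t=17: g(17,-17)=1 g(17,-15)=17 g(17,-13)=136 g(17,-11)=679 g(17,-9)=2363 g(17,-7)=6052 g(17,-5)=11696 g(17,-3)=17068 g(17,-1)=18122 g(17,1)=11934
t=18: g(18,-18)=1 g(18,-16)=18 g(18,-14)=153 g(18,-12)=815 g(18,-10)=3042 g(18,-8)=8415 g(18,-6)=17748 g(18,-4)=28764 g(18,-2)=35190 g(18,0)=30056 g(18,2)=11934
t=19: g(19,-19)=1 g(19,-17)=19 g(19,-15)=171 g(19,-13)=968 g(19,-11)=3857 g(19,-9)=11457 g(19,-7)=26163 g(19,-5)=46512 g(19,-3)=63954 g(19,-1)=65246 g(19,1)=41990
t=20: g(20,-20)=1 g(20,-18)=20 g(20,-16)=190 g(20,-14)=1139 g(20,-12)=4825 g(20,-10)=15314 g(20,-8)=37620 g(20,-6)=72675 g(20,-4)=110466 g(20,-2)=129200 g(20,0)=107236 g(20,2)=41990
t=21: g(21,-21)=1 g(21,-19)=21 g(21,-17)=210 g(21,-15)=1329 g(21,-13)=5964 g(21,-11)=20139 g(21,-9)=52934 g(21,-7)=110295 g(21,-5)=183141 g(21,-3)=239666 g(21,-1)=236436 g(21,1)=149226
t=22: g(22,-22)=1 g(22,-20)=22 g(22,-18)=231 g(22,-16)=1539 g(22,-14)=7293 g(22,-12)=26103 g(22,-10)=73073 g(22,-8)=163229 g(22,-6)=293436 g(22,-4)=422807 g(22,-2)=476102 g(22,0)=385662 g(22,2)=149226
t=23: g(23,-23)=1 g(23,-21)=23 g(23,-19)=253 g(23,-17)=1770 g(23,-15)=8832 g(23,-13)=33396 g(23,-11)=99176 g(23,-9)=236302 g(23,-7)=456665 g(23,-5)=716243 g(23,-3)=898909 g(23,-1)=861764 g(23,1)=534888
t=24: g(24,-24)=1 g(24,-22)=24 g(24,-20)=276 g(24,-18)=2023 g(24,-16)=10602 g(24,-14)=42228 g(24,-12)=132572 g(24,-10)=335478 g(24,-8)=692967 g(24,-6)=1172908 g(24,-4)=1615152 g(24,-2)=1760673 g(24,0)=1396652 g(24,2)=534888
t=25: g(25,-25)=1 g(25,-23)=25 g(25,-21)=300 g(25,-19)=2299 g(25,-17)=12625 g(25,-15)=52830 g(25,-13)=174800 g(25,-11)=468050 g(25,-9)=1028445 g(25,-7)=1865875 g(25,-5)=2788060 g(25,-3)=3375825 g(25,-1)=3157325 g(25,1)=1931540
t=26: g(26,-26)=1 g(26,-24)=26 g(26,-22)=325 g(26,-20)=2599 g(26,-18)=14924 g(26,-16)=65455 g(26,-14)=227630 g(26,-12)=642850 g(26,-10)=1496495 g(26,-8)=2894320 g(26,-6)=4653935 g(26,-4)=6163885 g(26,-2)=6533150 g(26,0)=5088865 g(26,2)=1931540
t=27: g(27,-27)=1 g(27,-25)=27 g(27,-23)=351 g(27,-21)=2924 g(27,-19)=17523 g(27,-17)=80379 g(27,-15)=293085 g(27,-13)=870480 g(27,-11)=2139345 g(27,-9)=4390815 g(27,-7)=7548255 g(27,-5)=10817820 g(27,-3)=12697035 g(27,-1)=11622015 g(27,1)=7020405
t=28: g(28,-28)=1 g(28,-26)=28 g(28,-24)=378 g(28,-22)=3275 g(28,-20)=20447 g(28,-18)=97902 g(28,-16)=373464 g(28,-14)=1163565 g(28,-12)=3009825 g(28,-10)=6530160 g(28,-8)=11939070 g(28,-6)=18366075 g(28,-4)=23514855 g(28,-2)=24319050 g(28,0)=18642420 g(28,2)=7020405
Paths never hitting 3: Σ_s g(28,s) = 115000920
Paths hitting 3: 2^28 - 115000920 = 153434536
P = 153434536/268435456 = 19179317/33554432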